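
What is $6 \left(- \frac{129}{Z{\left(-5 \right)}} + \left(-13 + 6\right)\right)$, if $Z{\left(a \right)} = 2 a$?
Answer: $\frac{177}{5} \approx 35.4$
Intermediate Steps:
$6 \left(- \frac{129}{Z{\left(-5 \right)}} + \left(-13 + 6\right)\right) = 6 \left(- \frac{129}{2 \left(-5\right)} + \left(-13 + 6\right)\right) = 6 \left(- \frac{129}{-10} - 7\right) = 6 \left(\left(-129\right) \left(- \frac{1}{10}\right) - 7\right) = 6 \left(\frac{129}{10} - 7\right) = 6 \cdot \frac{59}{10} = \frac{177}{5}$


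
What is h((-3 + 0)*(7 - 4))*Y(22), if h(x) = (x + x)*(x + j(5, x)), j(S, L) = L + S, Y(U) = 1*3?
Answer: 702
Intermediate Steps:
Y(U) = 3
h(x) = 2*x*(5 + 2*x) (h(x) = (x + x)*(x + (x + 5)) = (2*x)*(x + (5 + x)) = (2*x)*(5 + 2*x) = 2*x*(5 + 2*x))
h((-3 + 0)*(7 - 4))*Y(22) = (2*((-3 + 0)*(7 - 4))*(5 + 2*((-3 + 0)*(7 - 4))))*3 = (2*(-3*3)*(5 + 2*(-3*3)))*3 = (2*(-9)*(5 + 2*(-9)))*3 = (2*(-9)*(5 - 18))*3 = (2*(-9)*(-13))*3 = 234*3 = 702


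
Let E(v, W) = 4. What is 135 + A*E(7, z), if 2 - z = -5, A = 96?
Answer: 519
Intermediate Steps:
z = 7 (z = 2 - 1*(-5) = 2 + 5 = 7)
135 + A*E(7, z) = 135 + 96*4 = 135 + 384 = 519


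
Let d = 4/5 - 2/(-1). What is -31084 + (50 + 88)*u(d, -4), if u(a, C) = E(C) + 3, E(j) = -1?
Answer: -30808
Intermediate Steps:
d = 14/5 (d = 4*(⅕) - 2*(-1) = ⅘ + 2 = 14/5 ≈ 2.8000)
u(a, C) = 2 (u(a, C) = -1 + 3 = 2)
-31084 + (50 + 88)*u(d, -4) = -31084 + (50 + 88)*2 = -31084 + 138*2 = -31084 + 276 = -30808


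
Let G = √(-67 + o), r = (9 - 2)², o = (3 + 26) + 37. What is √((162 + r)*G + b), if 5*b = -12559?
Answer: √(-62795 + 5275*I)/5 ≈ 2.1032 + 50.162*I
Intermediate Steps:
o = 66 (o = 29 + 37 = 66)
r = 49 (r = 7² = 49)
b = -12559/5 (b = (⅕)*(-12559) = -12559/5 ≈ -2511.8)
G = I (G = √(-67 + 66) = √(-1) = I ≈ 1.0*I)
√((162 + r)*G + b) = √((162 + 49)*I - 12559/5) = √(211*I - 12559/5) = √(-12559/5 + 211*I)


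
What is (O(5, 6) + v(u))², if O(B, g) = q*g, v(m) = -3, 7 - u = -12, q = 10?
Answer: 3249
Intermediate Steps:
u = 19 (u = 7 - 1*(-12) = 7 + 12 = 19)
O(B, g) = 10*g
(O(5, 6) + v(u))² = (10*6 - 3)² = (60 - 3)² = 57² = 3249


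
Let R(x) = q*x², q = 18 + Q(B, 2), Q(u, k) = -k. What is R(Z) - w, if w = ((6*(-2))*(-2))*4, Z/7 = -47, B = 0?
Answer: 1731760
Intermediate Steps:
Z = -329 (Z = 7*(-47) = -329)
q = 16 (q = 18 - 1*2 = 18 - 2 = 16)
R(x) = 16*x²
w = 96 (w = -12*(-2)*4 = 24*4 = 96)
R(Z) - w = 16*(-329)² - 1*96 = 16*108241 - 96 = 1731856 - 96 = 1731760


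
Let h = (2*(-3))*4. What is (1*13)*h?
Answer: -312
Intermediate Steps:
h = -24 (h = -6*4 = -24)
(1*13)*h = (1*13)*(-24) = 13*(-24) = -312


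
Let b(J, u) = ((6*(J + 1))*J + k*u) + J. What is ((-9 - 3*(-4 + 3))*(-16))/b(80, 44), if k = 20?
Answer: 1/415 ≈ 0.0024096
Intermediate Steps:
b(J, u) = J + 20*u + J*(6 + 6*J) (b(J, u) = ((6*(J + 1))*J + 20*u) + J = ((6*(1 + J))*J + 20*u) + J = ((6 + 6*J)*J + 20*u) + J = (J*(6 + 6*J) + 20*u) + J = (20*u + J*(6 + 6*J)) + J = J + 20*u + J*(6 + 6*J))
((-9 - 3*(-4 + 3))*(-16))/b(80, 44) = ((-9 - 3*(-4 + 3))*(-16))/(6*80² + 7*80 + 20*44) = ((-9 - 3*(-1))*(-16))/(6*6400 + 560 + 880) = ((-9 + 3)*(-16))/(38400 + 560 + 880) = -6*(-16)/39840 = 96*(1/39840) = 1/415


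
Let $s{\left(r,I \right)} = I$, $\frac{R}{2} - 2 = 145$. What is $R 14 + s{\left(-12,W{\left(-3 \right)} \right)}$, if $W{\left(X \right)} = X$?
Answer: $4113$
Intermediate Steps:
$R = 294$ ($R = 4 + 2 \cdot 145 = 4 + 290 = 294$)
$R 14 + s{\left(-12,W{\left(-3 \right)} \right)} = 294 \cdot 14 - 3 = 4116 - 3 = 4113$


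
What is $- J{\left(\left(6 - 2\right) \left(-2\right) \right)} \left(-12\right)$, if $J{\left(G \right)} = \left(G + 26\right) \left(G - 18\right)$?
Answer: $-5616$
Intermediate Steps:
$J{\left(G \right)} = \left(-18 + G\right) \left(26 + G\right)$ ($J{\left(G \right)} = \left(26 + G\right) \left(-18 + G\right) = \left(-18 + G\right) \left(26 + G\right)$)
$- J{\left(\left(6 - 2\right) \left(-2\right) \right)} \left(-12\right) = - \left(-468 + \left(\left(6 - 2\right) \left(-2\right)\right)^{2} + 8 \left(6 - 2\right) \left(-2\right)\right) \left(-12\right) = - \left(-468 + \left(4 \left(-2\right)\right)^{2} + 8 \cdot 4 \left(-2\right)\right) \left(-12\right) = - \left(-468 + \left(-8\right)^{2} + 8 \left(-8\right)\right) \left(-12\right) = - \left(-468 + 64 - 64\right) \left(-12\right) = - \left(-468\right) \left(-12\right) = \left(-1\right) 5616 = -5616$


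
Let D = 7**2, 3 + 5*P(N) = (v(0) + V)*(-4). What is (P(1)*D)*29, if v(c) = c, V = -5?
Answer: 24157/5 ≈ 4831.4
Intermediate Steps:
P(N) = 17/5 (P(N) = -3/5 + ((0 - 5)*(-4))/5 = -3/5 + (-5*(-4))/5 = -3/5 + (1/5)*20 = -3/5 + 4 = 17/5)
D = 49
(P(1)*D)*29 = ((17/5)*49)*29 = (833/5)*29 = 24157/5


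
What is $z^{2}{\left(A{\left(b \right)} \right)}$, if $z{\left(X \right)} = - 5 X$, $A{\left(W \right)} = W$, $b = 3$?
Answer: $225$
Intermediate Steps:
$z^{2}{\left(A{\left(b \right)} \right)} = \left(\left(-5\right) 3\right)^{2} = \left(-15\right)^{2} = 225$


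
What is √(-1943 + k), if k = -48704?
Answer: I*√50647 ≈ 225.05*I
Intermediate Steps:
√(-1943 + k) = √(-1943 - 48704) = √(-50647) = I*√50647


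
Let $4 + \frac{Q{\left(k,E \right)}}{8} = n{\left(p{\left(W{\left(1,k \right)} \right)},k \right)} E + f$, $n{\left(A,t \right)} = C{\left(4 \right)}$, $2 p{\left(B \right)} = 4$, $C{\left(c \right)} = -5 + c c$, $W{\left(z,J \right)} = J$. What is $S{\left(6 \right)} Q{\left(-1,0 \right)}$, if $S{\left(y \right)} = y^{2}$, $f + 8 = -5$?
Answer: $-4896$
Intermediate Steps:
$C{\left(c \right)} = -5 + c^{2}$
$f = -13$ ($f = -8 - 5 = -13$)
$p{\left(B \right)} = 2$ ($p{\left(B \right)} = \frac{1}{2} \cdot 4 = 2$)
$n{\left(A,t \right)} = 11$ ($n{\left(A,t \right)} = -5 + 4^{2} = -5 + 16 = 11$)
$Q{\left(k,E \right)} = -136 + 88 E$ ($Q{\left(k,E \right)} = -32 + 8 \left(11 E - 13\right) = -32 + 8 \left(-13 + 11 E\right) = -32 + \left(-104 + 88 E\right) = -136 + 88 E$)
$S{\left(6 \right)} Q{\left(-1,0 \right)} = 6^{2} \left(-136 + 88 \cdot 0\right) = 36 \left(-136 + 0\right) = 36 \left(-136\right) = -4896$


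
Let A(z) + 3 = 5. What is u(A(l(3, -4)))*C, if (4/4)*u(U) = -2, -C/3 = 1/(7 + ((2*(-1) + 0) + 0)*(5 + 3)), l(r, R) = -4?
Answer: -2/3 ≈ -0.66667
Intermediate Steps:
A(z) = 2 (A(z) = -3 + 5 = 2)
C = 1/3 (C = -3/(7 + ((2*(-1) + 0) + 0)*(5 + 3)) = -3/(7 + ((-2 + 0) + 0)*8) = -3/(7 + (-2 + 0)*8) = -3/(7 - 2*8) = -3/(7 - 16) = -3/(-9) = -3*(-1/9) = 1/3 ≈ 0.33333)
u(U) = -2
u(A(l(3, -4)))*C = -2*1/3 = -2/3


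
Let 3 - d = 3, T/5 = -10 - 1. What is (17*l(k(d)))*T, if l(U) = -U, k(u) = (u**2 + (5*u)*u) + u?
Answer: 0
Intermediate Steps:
T = -55 (T = 5*(-10 - 1) = 5*(-11) = -55)
d = 0 (d = 3 - 1*3 = 3 - 3 = 0)
k(u) = u + 6*u**2 (k(u) = (u**2 + 5*u**2) + u = 6*u**2 + u = u + 6*u**2)
(17*l(k(d)))*T = (17*(-0*(1 + 6*0)))*(-55) = (17*(-0*(1 + 0)))*(-55) = (17*(-0))*(-55) = (17*(-1*0))*(-55) = (17*0)*(-55) = 0*(-55) = 0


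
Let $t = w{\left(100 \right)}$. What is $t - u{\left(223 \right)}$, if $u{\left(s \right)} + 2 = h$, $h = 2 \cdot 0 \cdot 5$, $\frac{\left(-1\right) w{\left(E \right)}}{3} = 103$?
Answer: $-307$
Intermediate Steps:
$w{\left(E \right)} = -309$ ($w{\left(E \right)} = \left(-3\right) 103 = -309$)
$h = 0$ ($h = 0 \cdot 5 = 0$)
$u{\left(s \right)} = -2$ ($u{\left(s \right)} = -2 + 0 = -2$)
$t = -309$
$t - u{\left(223 \right)} = -309 - -2 = -309 + 2 = -307$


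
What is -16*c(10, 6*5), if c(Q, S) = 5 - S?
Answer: 400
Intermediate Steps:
-16*c(10, 6*5) = -16*(5 - 6*5) = -16*(5 - 1*30) = -16*(5 - 30) = -16*(-25) = 400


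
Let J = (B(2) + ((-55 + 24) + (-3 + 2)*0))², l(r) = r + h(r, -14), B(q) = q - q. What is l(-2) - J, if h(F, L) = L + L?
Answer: -991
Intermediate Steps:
h(F, L) = 2*L
B(q) = 0
l(r) = -28 + r (l(r) = r + 2*(-14) = r - 28 = -28 + r)
J = 961 (J = (0 + ((-55 + 24) + (-3 + 2)*0))² = (0 + (-31 - 1*0))² = (0 + (-31 + 0))² = (0 - 31)² = (-31)² = 961)
l(-2) - J = (-28 - 2) - 1*961 = -30 - 961 = -991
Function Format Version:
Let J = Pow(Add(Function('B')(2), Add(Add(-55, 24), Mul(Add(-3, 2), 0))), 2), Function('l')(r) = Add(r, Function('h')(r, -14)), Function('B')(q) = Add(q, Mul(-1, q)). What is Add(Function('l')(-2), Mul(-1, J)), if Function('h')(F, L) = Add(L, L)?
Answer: -991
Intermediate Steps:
Function('h')(F, L) = Mul(2, L)
Function('B')(q) = 0
Function('l')(r) = Add(-28, r) (Function('l')(r) = Add(r, Mul(2, -14)) = Add(r, -28) = Add(-28, r))
J = 961 (J = Pow(Add(0, Add(Add(-55, 24), Mul(Add(-3, 2), 0))), 2) = Pow(Add(0, Add(-31, Mul(-1, 0))), 2) = Pow(Add(0, Add(-31, 0)), 2) = Pow(Add(0, -31), 2) = Pow(-31, 2) = 961)
Add(Function('l')(-2), Mul(-1, J)) = Add(Add(-28, -2), Mul(-1, 961)) = Add(-30, -961) = -991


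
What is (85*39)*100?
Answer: 331500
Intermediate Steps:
(85*39)*100 = 3315*100 = 331500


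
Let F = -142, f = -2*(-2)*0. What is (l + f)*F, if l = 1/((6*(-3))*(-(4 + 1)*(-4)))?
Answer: 71/180 ≈ 0.39444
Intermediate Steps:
f = 0 (f = 4*0 = 0)
l = -1/360 (l = 1/(-(-18)*5*(-4)) = 1/(-(-18)*(-20)) = 1/(-18*20) = 1/(-360) = -1/360 ≈ -0.0027778)
(l + f)*F = (-1/360 + 0)*(-142) = -1/360*(-142) = 71/180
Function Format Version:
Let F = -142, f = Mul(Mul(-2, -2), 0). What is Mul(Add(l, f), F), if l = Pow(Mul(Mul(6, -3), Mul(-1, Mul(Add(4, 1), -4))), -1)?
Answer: Rational(71, 180) ≈ 0.39444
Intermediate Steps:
f = 0 (f = Mul(4, 0) = 0)
l = Rational(-1, 360) (l = Pow(Mul(-18, Mul(-1, Mul(5, -4))), -1) = Pow(Mul(-18, Mul(-1, -20)), -1) = Pow(Mul(-18, 20), -1) = Pow(-360, -1) = Rational(-1, 360) ≈ -0.0027778)
Mul(Add(l, f), F) = Mul(Add(Rational(-1, 360), 0), -142) = Mul(Rational(-1, 360), -142) = Rational(71, 180)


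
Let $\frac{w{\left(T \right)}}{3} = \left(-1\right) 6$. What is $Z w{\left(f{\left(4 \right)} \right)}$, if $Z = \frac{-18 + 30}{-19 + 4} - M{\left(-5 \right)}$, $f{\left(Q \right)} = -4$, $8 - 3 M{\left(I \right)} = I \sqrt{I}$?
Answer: $\frac{312}{5} + 30 i \sqrt{5} \approx 62.4 + 67.082 i$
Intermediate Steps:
$M{\left(I \right)} = \frac{8}{3} - \frac{I^{\frac{3}{2}}}{3}$ ($M{\left(I \right)} = \frac{8}{3} - \frac{I \sqrt{I}}{3} = \frac{8}{3} - \frac{I^{\frac{3}{2}}}{3}$)
$w{\left(T \right)} = -18$ ($w{\left(T \right)} = 3 \left(\left(-1\right) 6\right) = 3 \left(-6\right) = -18$)
$Z = - \frac{52}{15} - \frac{5 i \sqrt{5}}{3}$ ($Z = \frac{-18 + 30}{-19 + 4} - \left(\frac{8}{3} - \frac{\left(-5\right)^{\frac{3}{2}}}{3}\right) = \frac{12}{-15} - \left(\frac{8}{3} - \frac{\left(-5\right) i \sqrt{5}}{3}\right) = 12 \left(- \frac{1}{15}\right) - \left(\frac{8}{3} + \frac{5 i \sqrt{5}}{3}\right) = - \frac{4}{5} - \left(\frac{8}{3} + \frac{5 i \sqrt{5}}{3}\right) = - \frac{52}{15} - \frac{5 i \sqrt{5}}{3} \approx -3.4667 - 3.7268 i$)
$Z w{\left(f{\left(4 \right)} \right)} = \left(- \frac{52}{15} - \frac{5 i \sqrt{5}}{3}\right) \left(-18\right) = \frac{312}{5} + 30 i \sqrt{5}$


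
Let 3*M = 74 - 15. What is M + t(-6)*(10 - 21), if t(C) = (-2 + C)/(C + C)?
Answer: 37/3 ≈ 12.333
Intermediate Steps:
M = 59/3 (M = (74 - 15)/3 = (1/3)*59 = 59/3 ≈ 19.667)
t(C) = (-2 + C)/(2*C) (t(C) = (-2 + C)/((2*C)) = (-2 + C)*(1/(2*C)) = (-2 + C)/(2*C))
M + t(-6)*(10 - 21) = 59/3 + ((1/2)*(-2 - 6)/(-6))*(10 - 21) = 59/3 + ((1/2)*(-1/6)*(-8))*(-11) = 59/3 + (2/3)*(-11) = 59/3 - 22/3 = 37/3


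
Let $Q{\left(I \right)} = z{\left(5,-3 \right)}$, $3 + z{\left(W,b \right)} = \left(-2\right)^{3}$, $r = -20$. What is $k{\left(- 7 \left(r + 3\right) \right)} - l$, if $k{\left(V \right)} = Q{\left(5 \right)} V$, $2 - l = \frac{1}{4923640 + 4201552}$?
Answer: $- \frac{11963126711}{9125192} \approx -1311.0$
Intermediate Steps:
$l = \frac{18250383}{9125192}$ ($l = 2 - \frac{1}{4923640 + 4201552} = 2 - \frac{1}{9125192} = \frac{18250383}{9125192} \approx 2.0$)
$z{\left(W,b \right)} = -11$ ($z{\left(W,b \right)} = -3 + \left(-2\right)^{3} = -3 - 8 = -11$)
$Q{\left(I \right)} = -11$
$k{\left(V \right)} = - 11 V$
$k{\left(- 7 \left(r + 3\right) \right)} - l = - 11 \left(- 7 \left(-20 + 3\right)\right) - \frac{18250383}{9125192} = - 11 \left(\left(-7\right) \left(-17\right)\right) - \frac{18250383}{9125192} = \left(-11\right) 119 - \frac{18250383}{9125192} = -1309 - \frac{18250383}{9125192} = - \frac{11963126711}{9125192}$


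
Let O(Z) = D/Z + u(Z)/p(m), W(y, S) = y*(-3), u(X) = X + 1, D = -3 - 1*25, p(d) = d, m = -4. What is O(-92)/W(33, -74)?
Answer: -707/3036 ≈ -0.23287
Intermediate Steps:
D = -28 (D = -3 - 25 = -28)
u(X) = 1 + X
W(y, S) = -3*y
O(Z) = -1/4 - 28/Z - Z/4 (O(Z) = -28/Z + (1 + Z)/(-4) = -28/Z + (1 + Z)*(-1/4) = -28/Z + (-1/4 - Z/4) = -1/4 - 28/Z - Z/4)
O(-92)/W(33, -74) = ((1/4)*(-112 - 92*(-1 - 1*(-92)))/(-92))/((-3*33)) = ((1/4)*(-1/92)*(-112 - 92*(-1 + 92)))/(-99) = ((1/4)*(-1/92)*(-112 - 92*91))*(-1/99) = ((1/4)*(-1/92)*(-112 - 8372))*(-1/99) = ((1/4)*(-1/92)*(-8484))*(-1/99) = (2121/92)*(-1/99) = -707/3036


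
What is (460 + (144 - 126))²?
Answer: 228484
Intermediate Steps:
(460 + (144 - 126))² = (460 + 18)² = 478² = 228484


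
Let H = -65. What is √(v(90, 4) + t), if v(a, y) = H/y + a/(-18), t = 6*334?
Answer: √7931/2 ≈ 44.528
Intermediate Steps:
t = 2004
v(a, y) = -65/y - a/18 (v(a, y) = -65/y + a/(-18) = -65/y + a*(-1/18) = -65/y - a/18)
√(v(90, 4) + t) = √((-65/4 - 1/18*90) + 2004) = √((-65*¼ - 5) + 2004) = √((-65/4 - 5) + 2004) = √(-85/4 + 2004) = √(7931/4) = √7931/2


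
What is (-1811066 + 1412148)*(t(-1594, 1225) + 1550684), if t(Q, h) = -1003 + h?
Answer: -618684319708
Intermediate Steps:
(-1811066 + 1412148)*(t(-1594, 1225) + 1550684) = (-1811066 + 1412148)*((-1003 + 1225) + 1550684) = -398918*(222 + 1550684) = -398918*1550906 = -618684319708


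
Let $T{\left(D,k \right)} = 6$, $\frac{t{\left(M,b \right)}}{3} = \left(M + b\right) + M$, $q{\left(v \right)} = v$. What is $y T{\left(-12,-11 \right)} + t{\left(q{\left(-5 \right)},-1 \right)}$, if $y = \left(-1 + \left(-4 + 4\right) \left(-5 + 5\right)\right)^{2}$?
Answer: $-27$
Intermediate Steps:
$t{\left(M,b \right)} = 3 b + 6 M$ ($t{\left(M,b \right)} = 3 \left(\left(M + b\right) + M\right) = 3 \left(b + 2 M\right) = 3 b + 6 M$)
$y = 1$ ($y = \left(-1 + 0 \cdot 0\right)^{2} = \left(-1 + 0\right)^{2} = \left(-1\right)^{2} = 1$)
$y T{\left(-12,-11 \right)} + t{\left(q{\left(-5 \right)},-1 \right)} = 1 \cdot 6 + \left(3 \left(-1\right) + 6 \left(-5\right)\right) = 6 - 33 = -27$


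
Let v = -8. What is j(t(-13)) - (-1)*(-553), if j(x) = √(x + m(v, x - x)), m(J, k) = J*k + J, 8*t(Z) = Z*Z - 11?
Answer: -553 + √47/2 ≈ -549.57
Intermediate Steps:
t(Z) = -11/8 + Z²/8 (t(Z) = (Z*Z - 11)/8 = (Z² - 11)/8 = (-11 + Z²)/8 = -11/8 + Z²/8)
m(J, k) = J + J*k
j(x) = √(-8 + x) (j(x) = √(x - 8*(1 + (x - x))) = √(x - 8*(1 + 0)) = √(x - 8*1) = √(x - 8) = √(-8 + x))
j(t(-13)) - (-1)*(-553) = √(-8 + (-11/8 + (⅛)*(-13)²)) - (-1)*(-553) = √(-8 + (-11/8 + (⅛)*169)) - 1*553 = √(-8 + (-11/8 + 169/8)) - 553 = √(-8 + 79/4) - 553 = √(47/4) - 553 = √47/2 - 553 = -553 + √47/2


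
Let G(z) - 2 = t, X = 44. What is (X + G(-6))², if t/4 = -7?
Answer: 324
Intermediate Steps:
t = -28 (t = 4*(-7) = -28)
G(z) = -26 (G(z) = 2 - 28 = -26)
(X + G(-6))² = (44 - 26)² = 18² = 324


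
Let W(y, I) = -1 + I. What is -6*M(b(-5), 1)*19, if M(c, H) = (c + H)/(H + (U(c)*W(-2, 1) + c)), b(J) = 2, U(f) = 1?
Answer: -114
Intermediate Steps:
M(c, H) = 1 (M(c, H) = (c + H)/(H + (1*(-1 + 1) + c)) = (H + c)/(H + (1*0 + c)) = (H + c)/(H + (0 + c)) = (H + c)/(H + c) = 1)
-6*M(b(-5), 1)*19 = -6*1*19 = -6*19 = -114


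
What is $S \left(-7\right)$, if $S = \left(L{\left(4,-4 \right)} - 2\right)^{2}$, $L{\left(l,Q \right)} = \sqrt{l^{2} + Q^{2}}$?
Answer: $-252 + 112 \sqrt{2} \approx -93.608$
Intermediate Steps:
$L{\left(l,Q \right)} = \sqrt{Q^{2} + l^{2}}$
$S = \left(-2 + 4 \sqrt{2}\right)^{2}$ ($S = \left(\sqrt{\left(-4\right)^{2} + 4^{2}} - 2\right)^{2} = \left(\sqrt{16 + 16} - 2\right)^{2} = \left(\sqrt{32} - 2\right)^{2} = \left(4 \sqrt{2} - 2\right)^{2} = \left(-2 + 4 \sqrt{2}\right)^{2} \approx 13.373$)
$S \left(-7\right) = \left(36 - 16 \sqrt{2}\right) \left(-7\right) = -252 + 112 \sqrt{2}$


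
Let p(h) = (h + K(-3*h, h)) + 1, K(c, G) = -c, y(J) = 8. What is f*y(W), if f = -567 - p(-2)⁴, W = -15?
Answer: -23744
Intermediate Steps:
p(h) = 1 + 4*h (p(h) = (h - (-3)*h) + 1 = (h + 3*h) + 1 = 4*h + 1 = 1 + 4*h)
f = -2968 (f = -567 - (1 + 4*(-2))⁴ = -567 - (1 - 8)⁴ = -567 - 1*(-7)⁴ = -567 - 1*2401 = -567 - 2401 = -2968)
f*y(W) = -2968*8 = -23744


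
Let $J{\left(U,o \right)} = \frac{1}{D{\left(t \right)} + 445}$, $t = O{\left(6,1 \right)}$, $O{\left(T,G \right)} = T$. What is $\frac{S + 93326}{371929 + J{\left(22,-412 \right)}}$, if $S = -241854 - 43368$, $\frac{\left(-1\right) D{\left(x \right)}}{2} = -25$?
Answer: $- \frac{11873565}{23013107} \approx -0.51595$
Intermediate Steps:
$t = 6$
$D{\left(x \right)} = 50$ ($D{\left(x \right)} = \left(-2\right) \left(-25\right) = 50$)
$S = -285222$ ($S = -241854 - 43368 = -285222$)
$J{\left(U,o \right)} = \frac{1}{495}$ ($J{\left(U,o \right)} = \frac{1}{50 + 445} = \frac{1}{495}$)
$\frac{S + 93326}{371929 + J{\left(22,-412 \right)}} = \frac{-285222 + 93326}{371929 + \frac{1}{495}} = - \frac{191896}{\frac{184104856}{495}} = \left(-191896\right) \frac{495}{184104856} = - \frac{11873565}{23013107}$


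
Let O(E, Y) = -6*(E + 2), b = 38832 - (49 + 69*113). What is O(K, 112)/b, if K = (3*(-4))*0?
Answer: -6/15493 ≈ -0.00038727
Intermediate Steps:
K = 0 (K = -12*0 = 0)
b = 30986 (b = 38832 - (49 + 7797) = 38832 - 1*7846 = 38832 - 7846 = 30986)
O(E, Y) = -12 - 6*E (O(E, Y) = -6*(2 + E) = -12 - 6*E)
O(K, 112)/b = (-12 - 6*0)/30986 = (-12 + 0)*(1/30986) = -12*1/30986 = -6/15493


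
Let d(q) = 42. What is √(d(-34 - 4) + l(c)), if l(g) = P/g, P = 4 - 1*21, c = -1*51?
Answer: √381/3 ≈ 6.5064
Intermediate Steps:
c = -51
P = -17 (P = 4 - 21 = -17)
l(g) = -17/g
√(d(-34 - 4) + l(c)) = √(42 - 17/(-51)) = √(42 - 17*(-1/51)) = √(42 + ⅓) = √(127/3) = √381/3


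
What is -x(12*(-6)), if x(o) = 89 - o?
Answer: -161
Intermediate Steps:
-x(12*(-6)) = -(89 - 12*(-6)) = -(89 - 1*(-72)) = -(89 + 72) = -1*161 = -161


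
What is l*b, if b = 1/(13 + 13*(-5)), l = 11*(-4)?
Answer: 11/13 ≈ 0.84615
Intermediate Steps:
l = -44
b = -1/52 (b = 1/(13 - 65) = 1/(-52) = -1/52 ≈ -0.019231)
l*b = -44*(-1/52) = 11/13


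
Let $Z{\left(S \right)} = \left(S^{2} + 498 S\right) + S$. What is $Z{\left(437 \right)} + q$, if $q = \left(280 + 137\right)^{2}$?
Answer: $582921$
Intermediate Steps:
$Z{\left(S \right)} = S^{2} + 499 S$
$q = 173889$ ($q = 417^{2} = 173889$)
$Z{\left(437 \right)} + q = 437 \left(499 + 437\right) + 173889 = 437 \cdot 936 + 173889 = 409032 + 173889 = 582921$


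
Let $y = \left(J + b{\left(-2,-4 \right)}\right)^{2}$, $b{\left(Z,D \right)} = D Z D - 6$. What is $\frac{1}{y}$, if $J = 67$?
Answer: $\frac{1}{841} \approx 0.0011891$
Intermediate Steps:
$b{\left(Z,D \right)} = -6 + Z D^{2}$ ($b{\left(Z,D \right)} = Z D^{2} - 6 = -6 + Z D^{2}$)
$y = 841$ ($y = \left(67 - \left(6 + 2 \left(-4\right)^{2}\right)\right)^{2} = \left(67 - 38\right)^{2} = 29^{2} = 841$)
$\frac{1}{y} = \frac{1}{841}$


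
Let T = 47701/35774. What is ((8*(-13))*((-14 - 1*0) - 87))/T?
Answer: 375770096/47701 ≈ 7877.6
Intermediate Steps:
T = 47701/35774 (T = 47701*(1/35774) = 47701/35774 ≈ 1.3334)
((8*(-13))*((-14 - 1*0) - 87))/T = ((8*(-13))*((-14 - 1*0) - 87))/(47701/35774) = -104*((-14 + 0) - 87)*(35774/47701) = -104*(-14 - 87)*(35774/47701) = -104*(-101)*(35774/47701) = 10504*(35774/47701) = 375770096/47701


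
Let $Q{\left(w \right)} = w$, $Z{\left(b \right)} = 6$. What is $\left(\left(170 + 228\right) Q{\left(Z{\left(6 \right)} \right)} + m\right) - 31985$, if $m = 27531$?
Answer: $-2066$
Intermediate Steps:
$\left(\left(170 + 228\right) Q{\left(Z{\left(6 \right)} \right)} + m\right) - 31985 = \left(\left(170 + 228\right) 6 + 27531\right) - 31985 = \left(398 \cdot 6 + 27531\right) - 31985 = \left(2388 + 27531\right) - 31985 = 29919 - 31985 = -2066$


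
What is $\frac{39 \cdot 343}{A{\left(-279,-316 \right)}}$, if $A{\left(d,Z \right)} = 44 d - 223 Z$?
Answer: $\frac{13377}{58192} \approx 0.22988$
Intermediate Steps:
$A{\left(d,Z \right)} = - 223 Z + 44 d$
$\frac{39 \cdot 343}{A{\left(-279,-316 \right)}} = \frac{39 \cdot 343}{\left(-223\right) \left(-316\right) + 44 \left(-279\right)} = \frac{13377}{70468 - 12276} = \frac{13377}{58192}$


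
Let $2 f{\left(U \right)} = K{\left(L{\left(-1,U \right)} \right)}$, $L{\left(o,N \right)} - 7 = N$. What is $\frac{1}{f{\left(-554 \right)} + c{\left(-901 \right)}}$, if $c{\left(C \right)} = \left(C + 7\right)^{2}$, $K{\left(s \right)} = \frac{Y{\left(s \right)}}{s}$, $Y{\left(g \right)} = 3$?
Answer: $\frac{1094}{874364181} \approx 1.2512 \cdot 10^{-6}$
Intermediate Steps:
$L{\left(o,N \right)} = 7 + N$
$K{\left(s \right)} = \frac{3}{s}$
$c{\left(C \right)} = \left(7 + C\right)^{2}$
$f{\left(U \right)} = \frac{3}{2 \left(7 + U\right)}$ ($f{\left(U \right)} = \frac{3 \frac{1}{7 + U}}{2} = \frac{3}{2 \left(7 + U\right)}$)
$\frac{1}{f{\left(-554 \right)} + c{\left(-901 \right)}} = \frac{1}{\frac{3}{2 \left(7 - 554\right)} + \left(7 - 901\right)^{2}} = \frac{1}{\frac{3}{2 \left(-547\right)} + \left(-894\right)^{2}} = \frac{1}{\frac{3}{2} \left(- \frac{1}{547}\right) + 799236} = \frac{1}{- \frac{3}{1094} + 799236} = \frac{1}{\frac{874364181}{1094}} = \frac{1094}{874364181}$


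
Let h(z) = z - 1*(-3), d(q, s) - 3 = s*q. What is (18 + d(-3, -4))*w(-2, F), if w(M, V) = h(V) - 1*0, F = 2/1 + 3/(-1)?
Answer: 66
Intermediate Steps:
d(q, s) = 3 + q*s (d(q, s) = 3 + s*q = 3 + q*s)
h(z) = 3 + z (h(z) = z + 3 = 3 + z)
F = -1 (F = 2*1 + 3*(-1) = 2 - 3 = -1)
w(M, V) = 3 + V (w(M, V) = (3 + V) - 1*0 = (3 + V) + 0 = 3 + V)
(18 + d(-3, -4))*w(-2, F) = (18 + (3 - 3*(-4)))*(3 - 1) = (18 + (3 + 12))*2 = (18 + 15)*2 = 33*2 = 66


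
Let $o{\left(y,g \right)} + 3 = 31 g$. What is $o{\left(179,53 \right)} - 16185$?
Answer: $-14545$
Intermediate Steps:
$o{\left(y,g \right)} = -3 + 31 g$
$o{\left(179,53 \right)} - 16185 = \left(-3 + 31 \cdot 53\right) - 16185 = \left(-3 + 1643\right) - 16185 = 1640 - 16185 = -14545$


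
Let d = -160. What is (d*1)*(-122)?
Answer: 19520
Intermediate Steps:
(d*1)*(-122) = -160*1*(-122) = -160*(-122) = 19520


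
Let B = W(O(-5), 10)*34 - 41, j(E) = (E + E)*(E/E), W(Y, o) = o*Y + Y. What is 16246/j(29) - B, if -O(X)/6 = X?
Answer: -316068/29 ≈ -10899.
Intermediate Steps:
O(X) = -6*X
W(Y, o) = Y + Y*o (W(Y, o) = Y*o + Y = Y + Y*o)
j(E) = 2*E (j(E) = (2*E)*1 = 2*E)
B = 11179 (B = ((-6*(-5))*(1 + 10))*34 - 41 = (30*11)*34 - 41 = 330*34 - 41 = 11220 - 41 = 11179)
16246/j(29) - B = 16246/((2*29)) - 1*11179 = 16246/58 - 11179 = 16246*(1/58) - 11179 = 8123/29 - 11179 = -316068/29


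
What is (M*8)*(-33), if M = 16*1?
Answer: -4224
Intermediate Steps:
M = 16
(M*8)*(-33) = (16*8)*(-33) = 128*(-33) = -4224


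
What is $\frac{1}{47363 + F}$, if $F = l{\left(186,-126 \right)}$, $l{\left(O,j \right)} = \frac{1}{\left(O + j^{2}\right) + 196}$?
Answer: $\frac{16258}{770027655} \approx 2.1114 \cdot 10^{-5}$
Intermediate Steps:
$l{\left(O,j \right)} = \frac{1}{196 + O + j^{2}}$
$F = \frac{1}{16258}$ ($F = \frac{1}{196 + 186 + \left(-126\right)^{2}} = \frac{1}{196 + 186 + 15876} = \frac{1}{16258} \approx 6.1508 \cdot 10^{-5}$)
$\frac{1}{47363 + F} = \frac{1}{47363 + \frac{1}{16258}} = \frac{1}{\frac{770027655}{16258}} = \frac{16258}{770027655}$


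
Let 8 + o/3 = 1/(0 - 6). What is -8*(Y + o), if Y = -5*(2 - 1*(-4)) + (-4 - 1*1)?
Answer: 476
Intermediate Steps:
Y = -35 (Y = -5*(2 + 4) + (-4 - 1) = -5*6 - 5 = -30 - 5 = -35)
o = -49/2 (o = -24 + 3/(0 - 6) = -24 + 3/(-6) = -24 + 3*(-1/6) = -24 - 1/2 = -49/2 ≈ -24.500)
-8*(Y + o) = -8*(-35 - 49/2) = -8*(-119/2) = 476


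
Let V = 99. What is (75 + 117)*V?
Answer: 19008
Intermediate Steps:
(75 + 117)*V = (75 + 117)*99 = 192*99 = 19008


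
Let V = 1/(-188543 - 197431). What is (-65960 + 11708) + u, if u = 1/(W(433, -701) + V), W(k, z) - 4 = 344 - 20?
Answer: -6868274114718/126599471 ≈ -54252.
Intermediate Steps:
W(k, z) = 328 (W(k, z) = 4 + (344 - 20) = 4 + 324 = 328)
V = -1/385974 (V = 1/(-385974) = -1/385974 ≈ -2.5908e-6)
u = 385974/126599471 (u = 1/(328 - 1/385974) = 1/(126599471/385974) = 385974/126599471 ≈ 0.0030488)
(-65960 + 11708) + u = (-65960 + 11708) + 385974/126599471 = -54252 + 385974/126599471 = -6868274114718/126599471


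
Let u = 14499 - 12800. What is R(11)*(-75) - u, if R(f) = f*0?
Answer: -1699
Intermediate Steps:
R(f) = 0
u = 1699
R(11)*(-75) - u = 0*(-75) - 1*1699 = 0 - 1699 = -1699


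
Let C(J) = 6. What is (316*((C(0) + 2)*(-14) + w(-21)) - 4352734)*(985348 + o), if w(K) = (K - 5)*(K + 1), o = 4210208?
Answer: -21945020606136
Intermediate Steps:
w(K) = (1 + K)*(-5 + K) (w(K) = (-5 + K)*(1 + K) = (1 + K)*(-5 + K))
(316*((C(0) + 2)*(-14) + w(-21)) - 4352734)*(985348 + o) = (316*((6 + 2)*(-14) + (-5 + (-21)² - 4*(-21))) - 4352734)*(985348 + 4210208) = (316*(8*(-14) + (-5 + 441 + 84)) - 4352734)*5195556 = (316*(-112 + 520) - 4352734)*5195556 = (316*408 - 4352734)*5195556 = (128928 - 4352734)*5195556 = -4223806*5195556 = -21945020606136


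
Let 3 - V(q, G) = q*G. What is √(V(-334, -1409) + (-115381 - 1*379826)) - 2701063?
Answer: -2701063 + I*√965810 ≈ -2.7011e+6 + 982.76*I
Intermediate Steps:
V(q, G) = 3 - G*q (V(q, G) = 3 - q*G = 3 - G*q)
√(V(-334, -1409) + (-115381 - 1*379826)) - 2701063 = √((3 - 1*(-1409)*(-334)) + (-115381 - 1*379826)) - 2701063 = √((3 - 470606) + (-115381 - 379826)) - 2701063 = √(-470603 - 495207) - 2701063 = √(-965810) - 2701063 = I*√965810 - 2701063 = -2701063 + I*√965810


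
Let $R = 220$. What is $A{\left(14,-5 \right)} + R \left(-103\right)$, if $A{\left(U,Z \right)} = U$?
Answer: $-22646$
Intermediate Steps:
$A{\left(14,-5 \right)} + R \left(-103\right) = 14 + 220 \left(-103\right) = 14 - 22660 = -22646$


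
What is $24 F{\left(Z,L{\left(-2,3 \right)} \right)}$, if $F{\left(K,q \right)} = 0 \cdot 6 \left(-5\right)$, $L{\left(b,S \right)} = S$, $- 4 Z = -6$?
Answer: $0$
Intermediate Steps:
$Z = \frac{3}{2}$ ($Z = \left(- \frac{1}{4}\right) \left(-6\right) = \frac{3}{2} \approx 1.5$)
$F{\left(K,q \right)} = 0$ ($F{\left(K,q \right)} = 0 \left(-5\right) = 0$)
$24 F{\left(Z,L{\left(-2,3 \right)} \right)} = 24 \cdot 0 = 0$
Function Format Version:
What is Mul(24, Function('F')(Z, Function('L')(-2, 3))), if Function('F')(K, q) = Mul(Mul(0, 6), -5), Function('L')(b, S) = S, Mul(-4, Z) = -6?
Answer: 0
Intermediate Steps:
Z = Rational(3, 2) (Z = Mul(Rational(-1, 4), -6) = Rational(3, 2) ≈ 1.5000)
Function('F')(K, q) = 0 (Function('F')(K, q) = Mul(0, -5) = 0)
Mul(24, Function('F')(Z, Function('L')(-2, 3))) = Mul(24, 0) = 0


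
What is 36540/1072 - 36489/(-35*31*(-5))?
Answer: 39778323/1453900 ≈ 27.360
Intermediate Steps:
36540/1072 - 36489/(-35*31*(-5)) = 36540*(1/1072) - 36489/((-1085*(-5))) = 9135/268 - 36489/5425 = 39778323/1453900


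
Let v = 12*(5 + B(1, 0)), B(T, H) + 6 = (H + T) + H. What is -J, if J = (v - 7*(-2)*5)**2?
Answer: -4900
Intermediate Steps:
B(T, H) = -6 + T + 2*H (B(T, H) = -6 + ((H + T) + H) = -6 + (T + 2*H) = -6 + T + 2*H)
v = 0 (v = 12*(5 + (-6 + 1 + 2*0)) = 12*(5 + (-6 + 1 + 0)) = 12*(5 - 5) = 12*0 = 0)
J = 4900 (J = (0 - 7*(-2)*5)**2 = (0 + 14*5)**2 = (0 + 70)**2 = 70**2 = 4900)
-J = -1*4900 = -4900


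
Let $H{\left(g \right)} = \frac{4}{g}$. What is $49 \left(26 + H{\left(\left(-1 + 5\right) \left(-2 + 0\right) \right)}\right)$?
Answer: $\frac{2499}{2} \approx 1249.5$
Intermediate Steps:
$49 \left(26 + H{\left(\left(-1 + 5\right) \left(-2 + 0\right) \right)}\right) = 49 \left(26 + \frac{4}{\left(-1 + 5\right) \left(-2 + 0\right)}\right) = 49 \left(26 + \frac{4}{4 \left(-2\right)}\right) = 49 \left(26 + \frac{4}{-8}\right) = 49 \left(26 + 4 \left(- \frac{1}{8}\right)\right) = 49 \left(26 - \frac{1}{2}\right) = 49 \cdot \frac{51}{2} = \frac{2499}{2}$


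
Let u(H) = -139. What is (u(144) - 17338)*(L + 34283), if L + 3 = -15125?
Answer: -334771935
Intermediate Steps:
L = -15128 (L = -3 - 15125 = -15128)
(u(144) - 17338)*(L + 34283) = (-139 - 17338)*(-15128 + 34283) = -17477*19155 = -334771935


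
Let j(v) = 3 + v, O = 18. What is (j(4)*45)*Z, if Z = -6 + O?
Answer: 3780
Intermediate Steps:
Z = 12 (Z = -6 + 18 = 12)
(j(4)*45)*Z = ((3 + 4)*45)*12 = (7*45)*12 = 315*12 = 3780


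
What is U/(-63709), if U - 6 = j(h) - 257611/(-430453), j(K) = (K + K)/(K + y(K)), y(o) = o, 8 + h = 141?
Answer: -3270782/27423730177 ≈ -0.00011927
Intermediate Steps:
h = 133 (h = -8 + 141 = 133)
j(K) = 1 (j(K) = (K + K)/(K + K) = (2*K)/((2*K)) = (2*K)*(1/(2*K)) = 1)
U = 3270782/430453 (U = 6 + (1 - 257611/(-430453)) = 6 + (1 - 257611*(-1/430453)) = 6 + (1 + 257611/430453) = 6 + 688064/430453 = 3270782/430453 ≈ 7.5985)
U/(-63709) = (3270782/430453)/(-63709) = (3270782/430453)*(-1/63709) = -3270782/27423730177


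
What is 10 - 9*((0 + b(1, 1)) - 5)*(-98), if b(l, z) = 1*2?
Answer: -2636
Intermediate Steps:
b(l, z) = 2
10 - 9*((0 + b(1, 1)) - 5)*(-98) = 10 - 9*((0 + 2) - 5)*(-98) = 10 - 9*(2 - 5)*(-98) = 10 - 9*(-3)*(-98) = 10 + 27*(-98) = 10 - 2646 = -2636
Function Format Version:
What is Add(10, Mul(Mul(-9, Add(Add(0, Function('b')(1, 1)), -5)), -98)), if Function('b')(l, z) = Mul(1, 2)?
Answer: -2636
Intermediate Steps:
Function('b')(l, z) = 2
Add(10, Mul(Mul(-9, Add(Add(0, Function('b')(1, 1)), -5)), -98)) = Add(10, Mul(Mul(-9, Add(Add(0, 2), -5)), -98)) = Add(10, Mul(Mul(-9, Add(2, -5)), -98)) = Add(10, Mul(Mul(-9, -3), -98)) = Add(10, Mul(27, -98)) = Add(10, -2646) = -2636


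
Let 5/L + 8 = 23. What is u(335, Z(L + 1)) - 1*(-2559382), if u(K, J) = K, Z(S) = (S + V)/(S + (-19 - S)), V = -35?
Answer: 2559717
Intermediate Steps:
L = ⅓ (L = 5/(-8 + 23) = 5/15 = 5*(1/15) = ⅓ ≈ 0.33333)
Z(S) = 35/19 - S/19 (Z(S) = (S - 35)/(S + (-19 - S)) = (-35 + S)/(-19) = (-35 + S)*(-1/19) = 35/19 - S/19)
u(335, Z(L + 1)) - 1*(-2559382) = 335 - 1*(-2559382) = 335 + 2559382 = 2559717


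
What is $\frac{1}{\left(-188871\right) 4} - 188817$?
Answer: $- \frac{142648222429}{755484} \approx -1.8882 \cdot 10^{5}$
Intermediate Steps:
$\frac{1}{\left(-188871\right) 4} - 188817 = \frac{1}{-755484} - 188817 = - \frac{1}{755484} - 188817 = - \frac{142648222429}{755484}$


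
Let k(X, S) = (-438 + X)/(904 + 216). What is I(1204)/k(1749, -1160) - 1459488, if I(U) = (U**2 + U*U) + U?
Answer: 445033184/437 ≈ 1.0184e+6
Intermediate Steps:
I(U) = U + 2*U**2 (I(U) = (U**2 + U**2) + U = 2*U**2 + U = U + 2*U**2)
k(X, S) = -219/560 + X/1120 (k(X, S) = (-438 + X)/1120 = (-438 + X)*(1/1120) = -219/560 + X/1120)
I(1204)/k(1749, -1160) - 1459488 = (1204*(1 + 2*1204))/(-219/560 + (1/1120)*1749) - 1459488 = (1204*(1 + 2408))/(-219/560 + 1749/1120) - 1459488 = (1204*2409)/(1311/1120) - 1459488 = 2900436*(1120/1311) - 1459488 = 1082829440/437 - 1459488 = 445033184/437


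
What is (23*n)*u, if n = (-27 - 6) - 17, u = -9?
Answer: 10350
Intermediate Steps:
n = -50 (n = -33 - 17 = -50)
(23*n)*u = (23*(-50))*(-9) = -1150*(-9) = 10350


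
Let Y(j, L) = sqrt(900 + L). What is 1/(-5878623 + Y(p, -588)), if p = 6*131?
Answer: -1959541/11519402791939 - 2*sqrt(78)/34558208375817 ≈ -1.7011e-7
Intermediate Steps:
p = 786
1/(-5878623 + Y(p, -588)) = 1/(-5878623 + sqrt(900 - 588)) = 1/(-5878623 + sqrt(312)) = 1/(-5878623 + 2*sqrt(78))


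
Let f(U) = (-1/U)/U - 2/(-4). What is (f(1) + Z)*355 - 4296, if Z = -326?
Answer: -240407/2 ≈ -1.2020e+5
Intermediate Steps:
f(U) = ½ - 1/U² (f(U) = -1/U² - 2*(-¼) = -1/U² + ½ = ½ - 1/U²)
(f(1) + Z)*355 - 4296 = ((½ - 1/1²) - 326)*355 - 4296 = ((½ - 1*1) - 326)*355 - 4296 = ((½ - 1) - 326)*355 - 4296 = (-½ - 326)*355 - 4296 = -653/2*355 - 4296 = -231815/2 - 4296 = -240407/2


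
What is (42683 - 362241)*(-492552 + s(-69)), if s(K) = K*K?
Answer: 155877516378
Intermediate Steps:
s(K) = K**2
(42683 - 362241)*(-492552 + s(-69)) = (42683 - 362241)*(-492552 + (-69)**2) = -319558*(-492552 + 4761) = -319558*(-487791) = 155877516378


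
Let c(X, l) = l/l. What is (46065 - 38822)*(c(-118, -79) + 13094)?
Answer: 94847085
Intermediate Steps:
c(X, l) = 1
(46065 - 38822)*(c(-118, -79) + 13094) = (46065 - 38822)*(1 + 13094) = 7243*13095 = 94847085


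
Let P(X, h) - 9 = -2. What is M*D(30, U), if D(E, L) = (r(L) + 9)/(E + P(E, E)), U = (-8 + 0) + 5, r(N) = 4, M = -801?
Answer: -10413/37 ≈ -281.43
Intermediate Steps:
P(X, h) = 7 (P(X, h) = 9 - 2 = 7)
U = -3 (U = -8 + 5 = -3)
D(E, L) = 13/(7 + E) (D(E, L) = (4 + 9)/(E + 7) = 13/(7 + E))
M*D(30, U) = -10413/(7 + 30) = -10413/37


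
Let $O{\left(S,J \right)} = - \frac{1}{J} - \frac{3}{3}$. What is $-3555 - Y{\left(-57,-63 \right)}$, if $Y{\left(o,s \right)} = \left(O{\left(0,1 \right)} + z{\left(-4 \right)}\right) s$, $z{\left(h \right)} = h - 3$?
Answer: $-4122$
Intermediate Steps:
$z{\left(h \right)} = -3 + h$ ($z{\left(h \right)} = h - 3 = -3 + h$)
$O{\left(S,J \right)} = -1 - \frac{1}{J}$ ($O{\left(S,J \right)} = - \frac{1}{J} - 1 = -1 - \frac{1}{J}$)
$Y{\left(o,s \right)} = - 9 s$ ($Y{\left(o,s \right)} = \left(\frac{-1 - 1}{1} - 7\right) s = \left(1 \left(-1 - 1\right) - 7\right) s = \left(1 \left(-2\right) - 7\right) s = \left(-2 - 7\right) s = - 9 s$)
$-3555 - Y{\left(-57,-63 \right)} = -3555 - \left(-9\right) \left(-63\right) = -3555 - 567 = -4122$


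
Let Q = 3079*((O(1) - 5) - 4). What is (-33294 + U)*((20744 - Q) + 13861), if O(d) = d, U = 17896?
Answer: -912131326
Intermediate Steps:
Q = -24632 (Q = 3079*((1 - 5) - 4) = 3079*(-4 - 4) = 3079*(-8) = -24632)
(-33294 + U)*((20744 - Q) + 13861) = (-33294 + 17896)*((20744 - 1*(-24632)) + 13861) = -15398*((20744 + 24632) + 13861) = -15398*(45376 + 13861) = -15398*59237 = -912131326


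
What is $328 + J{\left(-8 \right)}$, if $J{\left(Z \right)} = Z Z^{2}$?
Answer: $-184$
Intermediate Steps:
$J{\left(Z \right)} = Z^{3}$
$328 + J{\left(-8 \right)} = 328 + \left(-8\right)^{3} = 328 - 512 = -184$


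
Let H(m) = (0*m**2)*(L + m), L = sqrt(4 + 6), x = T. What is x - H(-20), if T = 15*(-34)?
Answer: -510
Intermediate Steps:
T = -510
x = -510
L = sqrt(10) ≈ 3.1623
H(m) = 0 (H(m) = (0*m**2)*(sqrt(10) + m) = 0*(m + sqrt(10)) = 0)
x - H(-20) = -510 - 1*0 = -510 + 0 = -510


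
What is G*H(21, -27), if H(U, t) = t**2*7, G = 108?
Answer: 551124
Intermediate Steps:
H(U, t) = 7*t**2
G*H(21, -27) = 108*(7*(-27)**2) = 108*(7*729) = 108*5103 = 551124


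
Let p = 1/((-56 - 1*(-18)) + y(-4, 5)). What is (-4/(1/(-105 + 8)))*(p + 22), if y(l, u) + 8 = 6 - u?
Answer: 383732/45 ≈ 8527.4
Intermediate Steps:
y(l, u) = -2 - u (y(l, u) = -8 + (6 - u) = -2 - u)
p = -1/45 (p = 1/((-56 - 1*(-18)) + (-2 - 1*5)) = 1/((-56 + 18) + (-2 - 5)) = 1/(-38 - 7) = 1/(-45) = -1/45 ≈ -0.022222)
(-4/(1/(-105 + 8)))*(p + 22) = (-4/(1/(-105 + 8)))*(-1/45 + 22) = -4/(1/(-97))*(989/45) = -4/(-1/97)*(989/45) = -4*(-97)*(989/45) = 388*(989/45) = 383732/45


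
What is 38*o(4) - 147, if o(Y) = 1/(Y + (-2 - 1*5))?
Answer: -479/3 ≈ -159.67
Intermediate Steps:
o(Y) = 1/(-7 + Y) (o(Y) = 1/(Y + (-2 - 5)) = 1/(Y - 7) = 1/(-7 + Y))
38*o(4) - 147 = 38/(-7 + 4) - 147 = 38/(-3) - 147 = 38*(-⅓) - 147 = -38/3 - 147 = -479/3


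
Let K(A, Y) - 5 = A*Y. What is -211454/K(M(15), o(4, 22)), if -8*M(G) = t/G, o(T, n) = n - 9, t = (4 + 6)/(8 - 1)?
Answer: -17762136/407 ≈ -43642.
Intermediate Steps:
t = 10/7 ≈ 1.4286
o(T, n) = -9 + n
M(G) = -5/(28*G)
K(A, Y) = 5 + A*Y
-211454/K(M(15), o(4, 22)) = -211454/(5 + (-5/28/15)*(-9 + 22)) = -211454/(5 - 5/28*1/15*13) = -211454/(5 - 1/84*13) = -211454/(5 - 13/84) = -211454/407/84 = -211454*84/407 = -17762136/407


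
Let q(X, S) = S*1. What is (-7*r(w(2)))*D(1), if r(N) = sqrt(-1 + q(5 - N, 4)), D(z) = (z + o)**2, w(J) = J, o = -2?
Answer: -7*sqrt(3) ≈ -12.124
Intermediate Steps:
q(X, S) = S
D(z) = (-2 + z)**2 (D(z) = (z - 2)**2 = (-2 + z)**2)
r(N) = sqrt(3) (r(N) = sqrt(-1 + 4) = sqrt(3))
(-7*r(w(2)))*D(1) = (-7*sqrt(3))*(-2 + 1)**2 = -7*sqrt(3)*(-1)**2 = -7*sqrt(3)*1 = -7*sqrt(3)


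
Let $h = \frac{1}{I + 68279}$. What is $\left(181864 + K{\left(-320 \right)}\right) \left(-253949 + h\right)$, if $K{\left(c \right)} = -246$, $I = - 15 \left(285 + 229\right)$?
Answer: $- \frac{2793545821433640}{60569} \approx -4.6122 \cdot 10^{10}$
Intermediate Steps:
$I = -7710$ ($I = \left(-15\right) 514 = -7710$)
$h = \frac{1}{60569}$ ($h = \frac{1}{-7710 + 68279} = \frac{1}{60569} \approx 1.651 \cdot 10^{-5}$)
$\left(181864 + K{\left(-320 \right)}\right) \left(-253949 + h\right) = \left(181864 - 246\right) \left(-253949 + \frac{1}{60569}\right) = 181618 \left(- \frac{15381436980}{60569}\right) = - \frac{2793545821433640}{60569}$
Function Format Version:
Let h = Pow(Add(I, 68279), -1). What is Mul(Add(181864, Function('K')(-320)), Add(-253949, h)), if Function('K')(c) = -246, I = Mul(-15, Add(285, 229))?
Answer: Rational(-2793545821433640, 60569) ≈ -4.6122e+10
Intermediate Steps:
I = -7710 (I = Mul(-15, 514) = -7710)
h = Rational(1, 60569) (h = Pow(Add(-7710, 68279), -1) = Pow(60569, -1) = Rational(1, 60569) ≈ 1.6510e-5)
Mul(Add(181864, Function('K')(-320)), Add(-253949, h)) = Mul(Add(181864, -246), Add(-253949, Rational(1, 60569))) = Mul(181618, Rational(-15381436980, 60569)) = Rational(-2793545821433640, 60569)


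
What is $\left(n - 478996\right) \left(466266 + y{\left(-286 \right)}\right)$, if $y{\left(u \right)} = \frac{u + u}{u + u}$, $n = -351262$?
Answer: $-387121906886$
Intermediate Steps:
$y{\left(u \right)} = 1$ ($y{\left(u \right)} = \frac{2 u}{2 u} = 2 u \frac{1}{2 u} = 1$)
$\left(n - 478996\right) \left(466266 + y{\left(-286 \right)}\right) = \left(-351262 - 478996\right) \left(466266 + 1\right) = \left(-830258\right) 466267 = -387121906886$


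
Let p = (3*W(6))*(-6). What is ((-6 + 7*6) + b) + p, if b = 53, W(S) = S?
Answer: -19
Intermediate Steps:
p = -108 (p = (3*6)*(-6) = 18*(-6) = -108)
((-6 + 7*6) + b) + p = ((-6 + 7*6) + 53) - 108 = ((-6 + 42) + 53) - 108 = (36 + 53) - 108 = 89 - 108 = -19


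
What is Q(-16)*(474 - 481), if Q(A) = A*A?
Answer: -1792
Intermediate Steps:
Q(A) = A²
Q(-16)*(474 - 481) = (-16)²*(474 - 481) = 256*(-7) = -1792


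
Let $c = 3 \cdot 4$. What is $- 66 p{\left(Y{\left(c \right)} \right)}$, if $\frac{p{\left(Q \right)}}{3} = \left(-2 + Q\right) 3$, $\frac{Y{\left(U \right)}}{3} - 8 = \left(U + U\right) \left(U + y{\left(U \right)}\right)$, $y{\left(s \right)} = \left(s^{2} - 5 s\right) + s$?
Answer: $-4632012$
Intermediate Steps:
$c = 12$
$y{\left(s \right)} = s^{2} - 4 s$
$Y{\left(U \right)} = 24 + 6 U \left(U + U \left(-4 + U\right)\right)$ ($Y{\left(U \right)} = 24 + 3 \left(U + U\right) \left(U + U \left(-4 + U\right)\right) = 24 + 3 \cdot 2 U \left(U + U \left(-4 + U\right)\right) = 24 + 6 U \left(U + U \left(-4 + U\right)\right)$)
$p{\left(Q \right)} = -18 + 9 Q$ ($p{\left(Q \right)} = 3 \left(-2 + Q\right) 3 = 3 \left(-6 + 3 Q\right) = -18 + 9 Q$)
$- 66 p{\left(Y{\left(c \right)} \right)} = - 66 \left(-18 + 9 \left(24 - 18 \cdot 12^{2} + 6 \cdot 12^{3}\right)\right) = - 66 \left(-18 + 9 \left(24 - 2592 + 6 \cdot 1728\right)\right) = - 66 \left(-18 + 9 \left(24 - 2592 + 10368\right)\right) = - 66 \left(-18 + 9 \cdot 7800\right) = - 66 \left(-18 + 70200\right) = \left(-66\right) 70182 = -4632012$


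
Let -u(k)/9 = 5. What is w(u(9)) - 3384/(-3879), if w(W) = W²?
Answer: 873151/431 ≈ 2025.9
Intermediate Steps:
u(k) = -45 (u(k) = -9*5 = -45)
w(u(9)) - 3384/(-3879) = (-45)² - 3384/(-3879) = 2025 - 3384*(-1/3879) = 2025 + 376/431 = 873151/431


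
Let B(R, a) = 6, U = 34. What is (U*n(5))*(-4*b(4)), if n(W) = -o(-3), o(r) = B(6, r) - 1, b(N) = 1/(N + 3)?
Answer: 680/7 ≈ 97.143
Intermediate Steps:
b(N) = 1/(3 + N)
o(r) = 5 (o(r) = 6 - 1 = 5)
n(W) = -5 (n(W) = -1*5 = -5)
(U*n(5))*(-4*b(4)) = (34*(-5))*(-4/(3 + 4)) = -(-680)/7 = -170*(-4/7) = 680/7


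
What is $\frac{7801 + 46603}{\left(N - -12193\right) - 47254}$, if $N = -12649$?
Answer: $- \frac{27202}{23855} \approx -1.1403$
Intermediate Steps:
$\frac{7801 + 46603}{\left(N - -12193\right) - 47254} = \frac{7801 + 46603}{\left(-12649 - -12193\right) - 47254} = \frac{54404}{\left(-12649 + 12193\right) - 47254} = \frac{54404}{-456 - 47254} = \frac{54404}{-47710} = 54404 \left(- \frac{1}{47710}\right) = - \frac{27202}{23855}$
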